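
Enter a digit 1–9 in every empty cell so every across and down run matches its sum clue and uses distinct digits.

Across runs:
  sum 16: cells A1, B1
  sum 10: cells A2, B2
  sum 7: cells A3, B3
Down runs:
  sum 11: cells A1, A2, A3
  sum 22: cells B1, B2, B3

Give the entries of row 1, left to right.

7 9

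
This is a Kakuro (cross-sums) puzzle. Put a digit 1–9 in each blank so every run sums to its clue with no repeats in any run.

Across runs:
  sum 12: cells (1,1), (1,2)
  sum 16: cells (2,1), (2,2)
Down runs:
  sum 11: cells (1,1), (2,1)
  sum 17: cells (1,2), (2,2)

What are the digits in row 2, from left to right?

7 9

16 in 2 cells must be {7,9}; 17 in 2 cells must be {8,9}.
The 16 across and the 17 down share only 9, so (2,2) = 9.
(1,2) = 17 − 9 = 8 completes the 17 down.
(2,1) = 16 − 9 = 7 completes the 16 across.
(1,1) = 12 − 8 = 4 completes the 12 across.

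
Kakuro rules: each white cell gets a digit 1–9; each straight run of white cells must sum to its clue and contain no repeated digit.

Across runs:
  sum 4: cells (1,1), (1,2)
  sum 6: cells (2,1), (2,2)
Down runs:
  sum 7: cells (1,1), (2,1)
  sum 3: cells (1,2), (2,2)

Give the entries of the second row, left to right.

4 in 2 cells must be {1,3}; 3 in 2 cells must be {1,2}.
The 4 across and the 3 down share only 1, so (1,2) = 1.
(2,2) = 3 − 1 = 2 completes the 3 down.
(1,1) = 4 − 1 = 3 completes the 4 across.
(2,1) = 6 − 2 = 4 completes the 6 across.

4 2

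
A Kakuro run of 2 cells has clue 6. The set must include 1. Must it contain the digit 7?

The only way to make 6 from 2 distinct digits under that restriction is {1,5}, which does not contain 7.

No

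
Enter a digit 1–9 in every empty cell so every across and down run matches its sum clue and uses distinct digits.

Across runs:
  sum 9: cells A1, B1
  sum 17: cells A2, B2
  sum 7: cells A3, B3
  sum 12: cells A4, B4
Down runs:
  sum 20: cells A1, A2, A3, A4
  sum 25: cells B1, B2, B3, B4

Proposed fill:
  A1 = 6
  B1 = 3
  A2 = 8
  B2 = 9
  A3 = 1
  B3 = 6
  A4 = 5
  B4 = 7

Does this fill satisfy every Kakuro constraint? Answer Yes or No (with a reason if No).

Yes

Across: 6+3=9; 8+9=17; 1+6=7; 5+7=12. Down: 6+8+1+5=20; 3+9+6+7=25. No digit repeats within any run.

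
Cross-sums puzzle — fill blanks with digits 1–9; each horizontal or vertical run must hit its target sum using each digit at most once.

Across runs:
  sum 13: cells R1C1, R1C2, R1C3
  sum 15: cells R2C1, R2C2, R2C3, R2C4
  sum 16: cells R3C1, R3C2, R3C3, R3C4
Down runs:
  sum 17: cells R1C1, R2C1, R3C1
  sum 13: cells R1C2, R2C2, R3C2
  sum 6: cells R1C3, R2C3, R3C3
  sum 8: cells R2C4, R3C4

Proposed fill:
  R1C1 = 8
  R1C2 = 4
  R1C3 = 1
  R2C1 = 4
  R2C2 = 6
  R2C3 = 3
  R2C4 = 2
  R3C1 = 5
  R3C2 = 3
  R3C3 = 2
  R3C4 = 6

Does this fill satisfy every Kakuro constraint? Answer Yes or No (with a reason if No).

Yes

Across: 8+4+1=13; 4+6+3+2=15; 5+3+2+6=16. Down: 8+4+5=17; 4+6+3=13; 1+3+2=6; 2+6=8. No digit repeats within any run.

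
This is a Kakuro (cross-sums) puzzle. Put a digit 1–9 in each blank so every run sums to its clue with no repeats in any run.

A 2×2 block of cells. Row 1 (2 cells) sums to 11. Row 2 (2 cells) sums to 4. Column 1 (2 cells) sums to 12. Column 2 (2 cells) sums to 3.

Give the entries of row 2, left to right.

3 1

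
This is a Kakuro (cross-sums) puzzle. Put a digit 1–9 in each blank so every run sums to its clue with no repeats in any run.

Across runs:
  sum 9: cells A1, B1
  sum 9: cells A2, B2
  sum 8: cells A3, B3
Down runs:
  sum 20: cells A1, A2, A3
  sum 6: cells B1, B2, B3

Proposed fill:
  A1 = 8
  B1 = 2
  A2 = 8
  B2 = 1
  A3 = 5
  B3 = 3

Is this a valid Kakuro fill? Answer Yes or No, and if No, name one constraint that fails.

No — the across run A1–B1 sums to 10, not 9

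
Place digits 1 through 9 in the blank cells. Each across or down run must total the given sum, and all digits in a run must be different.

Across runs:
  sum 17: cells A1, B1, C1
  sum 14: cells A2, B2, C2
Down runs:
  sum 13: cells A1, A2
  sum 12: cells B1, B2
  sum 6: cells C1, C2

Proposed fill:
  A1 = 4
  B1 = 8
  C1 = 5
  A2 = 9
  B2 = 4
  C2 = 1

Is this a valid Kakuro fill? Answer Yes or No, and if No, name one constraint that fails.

Yes

Across: 4+8+5=17; 9+4+1=14. Down: 4+9=13; 8+4=12; 5+1=6. No digit repeats within any run.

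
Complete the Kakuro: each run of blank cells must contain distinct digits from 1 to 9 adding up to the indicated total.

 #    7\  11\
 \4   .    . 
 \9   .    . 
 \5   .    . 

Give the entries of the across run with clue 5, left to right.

4, 1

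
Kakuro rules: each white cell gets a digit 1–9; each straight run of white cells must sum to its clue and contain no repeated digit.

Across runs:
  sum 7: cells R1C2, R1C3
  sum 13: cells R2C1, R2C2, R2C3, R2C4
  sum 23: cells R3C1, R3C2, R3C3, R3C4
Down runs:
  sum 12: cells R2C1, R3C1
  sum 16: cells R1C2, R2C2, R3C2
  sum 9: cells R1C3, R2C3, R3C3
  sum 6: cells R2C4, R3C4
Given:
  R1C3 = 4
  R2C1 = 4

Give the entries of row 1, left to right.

3 4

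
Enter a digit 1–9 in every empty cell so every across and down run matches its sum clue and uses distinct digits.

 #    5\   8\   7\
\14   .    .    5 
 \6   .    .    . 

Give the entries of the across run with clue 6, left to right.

3 1 2

6 in 3 cells must be {1,2,3}.
R2C3 = 7 − 5 = 2 completes the 7 down.
Nothing is forced directly, so branch on R2C1, whose candidates are 1 or 3. If R2C1 = 1: then R1C1 would have to be in {1,2,3,6,7,8} for the 14 across but in {4} for the 5 down — contradiction. So R2C1 = 3.
R1C1 = 5 − 3 = 2 completes the 5 down.
R1C2 = 14 − 7 = 7 completes the 14 across.
R2C2 = 6 − 5 = 1 completes the 6 across.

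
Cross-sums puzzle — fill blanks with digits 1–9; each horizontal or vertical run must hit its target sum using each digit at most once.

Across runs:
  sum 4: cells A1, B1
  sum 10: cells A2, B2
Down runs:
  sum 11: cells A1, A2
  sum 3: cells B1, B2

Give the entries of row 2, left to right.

8, 2

4 in 2 cells must be {1,3}; 3 in 2 cells must be {1,2}.
The 4 across and the 11 down share only 3, so A1 = 3.
B1 = 4 − 3 = 1 completes the 4 across.
A2 = 11 − 3 = 8 completes the 11 down.
B2 = 10 − 8 = 2 completes the 10 across.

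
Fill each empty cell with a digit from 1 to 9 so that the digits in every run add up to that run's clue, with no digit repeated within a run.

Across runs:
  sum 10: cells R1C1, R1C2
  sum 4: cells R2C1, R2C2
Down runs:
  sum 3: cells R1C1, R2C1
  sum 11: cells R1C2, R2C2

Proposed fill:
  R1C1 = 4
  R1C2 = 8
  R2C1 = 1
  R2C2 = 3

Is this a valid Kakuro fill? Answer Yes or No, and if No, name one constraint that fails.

No — the across run R1C1–R1C2 sums to 12, not 10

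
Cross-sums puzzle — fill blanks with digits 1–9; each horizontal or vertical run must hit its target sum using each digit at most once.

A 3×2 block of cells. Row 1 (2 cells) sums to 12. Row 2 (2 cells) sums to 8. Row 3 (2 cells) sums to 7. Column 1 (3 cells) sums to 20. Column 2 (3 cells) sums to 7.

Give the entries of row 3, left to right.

7 in 3 cells must be {1,2,4}.
The 12 across and the 7 down share only 4, so (1,2) = 4.
(1,1) = 12 − 4 = 8 completes the 12 across.
Nothing is forced directly, so branch on (2,2), whose candidates are 1 or 2. If (2,2) = 2: then (2,1) would have to be in {6} for the 8 across but in {3,5,7,9} for the 20 down — contradiction. So (2,2) = 1.
(2,1) = 8 − 1 = 7 completes the 8 across.
(3,1) = 20 − 15 = 5 completes the 20 down.
(3,2) = 7 − 5 = 2 completes the 7 across.

5, 2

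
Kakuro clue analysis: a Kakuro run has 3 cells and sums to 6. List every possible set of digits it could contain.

3 distinct digits from 1–9 sum between 6 and 24.
Only one set works: {1,2,3}.

{1,2,3}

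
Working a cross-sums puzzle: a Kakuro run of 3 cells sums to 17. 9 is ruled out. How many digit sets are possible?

3 distinct digits from 1–9 sum between 6 and 24.
Dropping sets that contain 9.
Enumerating: {2,7,8}, {3,6,8}, {4,5,8}, {4,6,7}.

4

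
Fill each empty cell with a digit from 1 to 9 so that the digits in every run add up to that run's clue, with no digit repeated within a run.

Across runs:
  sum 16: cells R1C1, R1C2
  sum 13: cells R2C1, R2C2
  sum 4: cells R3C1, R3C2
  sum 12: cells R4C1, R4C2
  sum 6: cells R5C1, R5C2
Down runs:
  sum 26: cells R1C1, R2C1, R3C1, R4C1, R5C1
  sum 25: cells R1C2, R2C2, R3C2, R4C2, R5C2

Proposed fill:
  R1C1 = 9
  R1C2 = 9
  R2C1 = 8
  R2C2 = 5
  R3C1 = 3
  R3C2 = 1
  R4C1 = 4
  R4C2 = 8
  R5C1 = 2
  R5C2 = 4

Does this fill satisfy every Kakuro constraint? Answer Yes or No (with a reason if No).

No — the across run R1C1–R1C2 sums to 18, not 16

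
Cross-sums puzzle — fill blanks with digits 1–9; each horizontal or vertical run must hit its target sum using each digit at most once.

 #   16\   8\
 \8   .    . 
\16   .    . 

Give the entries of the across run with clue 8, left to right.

16 in 2 cells must be {7,9}.
The 8 across and the 16 down share only 7, so R1C1 = 7.
R1C2 = 8 − 7 = 1 completes the 8 across.
R2C1 = 16 − 7 = 9 completes the 16 down.
R2C2 = 16 − 9 = 7 completes the 16 across.

7 1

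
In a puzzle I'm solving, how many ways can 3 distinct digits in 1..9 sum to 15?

3 distinct digits from 1–9 sum between 6 and 24.

8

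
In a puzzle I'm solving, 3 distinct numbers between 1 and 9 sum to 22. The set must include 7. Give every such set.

{6,7,9}

3 distinct digits from 1–9 sum between 6 and 24.
Keeping only sets containing 7.
Only one set works: {6,7,9}.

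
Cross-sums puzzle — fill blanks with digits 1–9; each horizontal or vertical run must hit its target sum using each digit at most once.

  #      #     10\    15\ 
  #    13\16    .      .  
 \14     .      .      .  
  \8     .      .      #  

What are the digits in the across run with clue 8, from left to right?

6 2

16 in 2 cells must be {7,9}.
The 16 across and the 10 down share only 7, so R1C2 = 7.
R1C3 = 16 − 7 = 9 completes the 16 across.
R2C3 = 15 − 9 = 6 completes the 15 down.
R2C2 = 1: the only remaining digit allowed by both the 14 across and the 10 down.
R3C2 = 10 − 8 = 2 completes the 10 down.
R2C1 = 14 − 7 = 7 completes the 14 across.
R3C1 = 8 − 2 = 6 completes the 8 across.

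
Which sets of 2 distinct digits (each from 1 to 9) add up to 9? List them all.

{1,8}; {2,7}; {3,6}; {4,5}

2 distinct digits from 1–9 sum between 3 and 17.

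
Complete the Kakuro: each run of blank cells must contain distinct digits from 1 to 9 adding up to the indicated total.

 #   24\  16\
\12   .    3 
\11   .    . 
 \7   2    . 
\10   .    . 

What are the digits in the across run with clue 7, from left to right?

R1C1 = 12 − 3 = 9 completes the 12 across.
R3C2 = 7 − 2 = 5 completes the 7 across.
Nothing is forced directly, so branch on R2C2, whose candidates are 2 or 6 or 7. If R2C2 = 2: then R2C1 would have to be in {9} for the 11 across but in {5,6,7,8} for the 24 down — contradiction. If R2C2 = 7: then R2C1 would have to be in {4} for the 11 across but in {5,6,7,8} for the 24 down — contradiction. So R2C2 = 6.
R2C1 = 11 − 6 = 5 completes the 11 across.
R4C1 = 24 − 16 = 8 completes the 24 down.
R4C2 = 10 − 8 = 2 completes the 10 across.

2 5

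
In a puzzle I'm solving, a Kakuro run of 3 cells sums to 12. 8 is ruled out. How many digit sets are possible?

6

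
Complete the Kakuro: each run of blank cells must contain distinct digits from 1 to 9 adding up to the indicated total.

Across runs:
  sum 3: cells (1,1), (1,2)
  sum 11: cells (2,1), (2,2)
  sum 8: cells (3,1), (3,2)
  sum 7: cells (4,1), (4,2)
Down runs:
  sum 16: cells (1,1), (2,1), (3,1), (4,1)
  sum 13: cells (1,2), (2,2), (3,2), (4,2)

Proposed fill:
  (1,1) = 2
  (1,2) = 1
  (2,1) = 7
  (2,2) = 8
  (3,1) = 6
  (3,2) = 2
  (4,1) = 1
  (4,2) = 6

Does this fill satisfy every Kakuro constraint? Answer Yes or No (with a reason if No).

No — the down run (1,2)–(4,2) sums to 17, not 13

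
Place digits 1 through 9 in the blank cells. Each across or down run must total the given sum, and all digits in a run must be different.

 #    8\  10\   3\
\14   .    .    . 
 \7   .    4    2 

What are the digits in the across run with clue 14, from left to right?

7 6 1

7 in 3 cells must be {1,2,4}; 3 in 2 cells must be {1,2}.
R1C2 = 10 − 4 = 6 completes the 10 down.
R1C3 = 3 − 2 = 1 completes the 3 down.
R2C1 = 7 − 6 = 1 completes the 7 across.
R1C1 = 14 − 7 = 7 completes the 14 across.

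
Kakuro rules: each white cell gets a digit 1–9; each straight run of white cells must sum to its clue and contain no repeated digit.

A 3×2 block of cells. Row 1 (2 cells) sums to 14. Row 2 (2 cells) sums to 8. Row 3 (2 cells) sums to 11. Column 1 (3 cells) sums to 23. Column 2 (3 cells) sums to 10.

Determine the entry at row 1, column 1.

9

23 in 3 cells must be {6,8,9}.
The 8 across and the 23 down share only 6, so (2,1) = 6.
(2,2) = 8 − 6 = 2 completes the 8 across.
Given what's placed, (1,2) must be 5 to fit the 14 across and 10 down.
(3,2) = 10 − 7 = 3 completes the 10 down.
(1,1) = 14 − 5 = 9 completes the 14 across.
(3,1) = 11 − 3 = 8 completes the 11 across.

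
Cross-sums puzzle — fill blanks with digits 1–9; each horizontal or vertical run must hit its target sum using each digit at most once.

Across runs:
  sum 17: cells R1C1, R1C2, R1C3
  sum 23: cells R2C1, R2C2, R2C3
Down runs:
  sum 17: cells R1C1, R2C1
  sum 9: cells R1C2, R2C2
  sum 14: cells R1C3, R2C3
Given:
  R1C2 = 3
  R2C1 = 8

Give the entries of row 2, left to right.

23 in 3 cells must be {6,8,9}; 17 in 2 cells must be {8,9}.
R1C1 = 17 − 8 = 9 completes the 17 down.
R1C3 = 17 − 12 = 5 completes the 17 across.
R2C2 = 9 − 3 = 6 completes the 9 down.
R2C3 = 23 − 14 = 9 completes the 23 across.

8, 6, 9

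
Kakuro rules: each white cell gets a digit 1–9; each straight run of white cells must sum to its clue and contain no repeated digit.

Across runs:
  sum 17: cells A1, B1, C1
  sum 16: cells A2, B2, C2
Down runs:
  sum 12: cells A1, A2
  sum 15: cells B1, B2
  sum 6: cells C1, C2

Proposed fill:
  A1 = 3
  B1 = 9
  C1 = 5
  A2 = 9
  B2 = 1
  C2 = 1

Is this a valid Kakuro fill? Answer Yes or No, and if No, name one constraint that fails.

No — the across run A2–C2 sums to 11, not 16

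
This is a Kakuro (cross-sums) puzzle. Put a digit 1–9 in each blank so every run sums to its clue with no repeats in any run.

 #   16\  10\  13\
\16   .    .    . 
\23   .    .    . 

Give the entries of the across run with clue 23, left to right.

23 in 3 cells must be {6,8,9}; 16 in 2 cells must be {7,9}.
The 23 across and the 16 down share only 9, so R2C1 = 9.
R1C1 = 16 − 9 = 7 completes the 16 down.
Nothing is forced directly, so branch on R2C2, whose candidates are 6 or 8. If R2C2 = 8: then R1C2 would have to be in {1,3,4,5,6,8} for the 16 across but in {2} for the 10 down — contradiction. So R2C2 = 6.
R1C2 = 10 − 6 = 4 completes the 10 down.
R1C3 = 16 − 11 = 5 completes the 16 across.
R2C3 = 23 − 15 = 8 completes the 23 across.

9 6 8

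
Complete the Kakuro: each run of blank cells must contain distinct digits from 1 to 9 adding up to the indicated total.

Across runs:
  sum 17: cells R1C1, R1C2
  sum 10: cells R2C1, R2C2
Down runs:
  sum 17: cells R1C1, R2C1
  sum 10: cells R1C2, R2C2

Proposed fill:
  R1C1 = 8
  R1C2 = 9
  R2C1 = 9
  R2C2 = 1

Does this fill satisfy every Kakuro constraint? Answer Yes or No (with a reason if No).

Across: 8+9=17; 9+1=10. Down: 8+9=17; 9+1=10. No digit repeats within any run.

Yes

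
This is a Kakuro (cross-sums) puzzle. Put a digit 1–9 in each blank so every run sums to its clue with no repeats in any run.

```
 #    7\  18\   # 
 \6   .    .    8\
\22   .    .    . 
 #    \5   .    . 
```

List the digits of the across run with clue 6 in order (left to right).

Nothing is forced directly, so branch on R2C1, whose candidates are 5 or 6. If R2C1 = 5: that forces R1C1 = 2, R1C2 = 4, after which R2C3 would have to be in {8,9} for the 22 across but in {1,2,3,5,6,7} for the 8 down — contradiction. So R2C1 = 6.
R1C1 = 7 − 6 = 1 completes the 7 down.
R1C2 = 6 − 1 = 5 completes the 6 across.
R2C3 = 7: the only remaining digit allowed by both the 22 across and the 8 down.
R3C2 = 4: the only remaining digit allowed by both the 5 across and the 18 down.
R3C3 = 5 − 4 = 1 completes the 5 across.
R2C2 = 22 − 13 = 9 completes the 22 across.

1 5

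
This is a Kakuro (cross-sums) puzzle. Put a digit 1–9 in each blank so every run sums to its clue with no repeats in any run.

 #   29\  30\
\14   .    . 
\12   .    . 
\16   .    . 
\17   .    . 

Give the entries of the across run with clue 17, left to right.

16 in 2 cells must be {7,9}; 17 in 2 cells must be {8,9}; 29 in 4 cells must be {5,7,8,9}.
Nothing is forced directly, so branch on R3C1, whose candidates are 7 or 9. If R3C1 = 9: that forces R3C2 = 7, R4C1 = 8, R4C2 = 9, R1C1 = 5, after which R1C2 would have to be in {9} for the 14 across but in {6,8} for the 30 down — contradiction. So R3C1 = 7.
R3C2 = 16 − 7 = 9 completes the 16 across.
Given what's placed, R4C2 must be 8 to fit the 17 across and 30 down.
R1C2 = 6: the only remaining digit allowed by both the 14 across and the 30 down.
R2C2 = 30 − 23 = 7 completes the 30 down.
R4C1 = 17 − 8 = 9 completes the 17 across.

9, 8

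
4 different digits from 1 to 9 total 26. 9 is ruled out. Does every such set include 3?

No

The only way to make 26 from 4 distinct digits under that restriction is {5,6,7,8}, which does not contain 3.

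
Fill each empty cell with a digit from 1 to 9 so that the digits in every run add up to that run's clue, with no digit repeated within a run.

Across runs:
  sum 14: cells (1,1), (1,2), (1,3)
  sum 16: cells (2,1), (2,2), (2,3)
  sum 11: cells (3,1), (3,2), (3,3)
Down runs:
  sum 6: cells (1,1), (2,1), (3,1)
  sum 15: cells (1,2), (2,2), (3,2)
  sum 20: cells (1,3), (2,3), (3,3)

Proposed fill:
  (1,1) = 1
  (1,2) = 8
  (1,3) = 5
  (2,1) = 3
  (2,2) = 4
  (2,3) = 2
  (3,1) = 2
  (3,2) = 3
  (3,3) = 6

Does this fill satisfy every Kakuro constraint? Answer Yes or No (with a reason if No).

No — the across run (2,1)–(2,3) sums to 9, not 16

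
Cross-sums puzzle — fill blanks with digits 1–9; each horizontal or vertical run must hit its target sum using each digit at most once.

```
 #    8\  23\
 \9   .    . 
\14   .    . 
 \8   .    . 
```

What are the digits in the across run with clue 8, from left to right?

23 in 3 cells must be {6,8,9}.
The 14 across and the 8 down share only 5, so R2C1 = 5.
R2C2 = 14 − 5 = 9 completes the 14 across.
Given what's placed, R3C2 must be 6 to fit the 8 across and 23 down.
R1C2 = 23 − 15 = 8 completes the 23 down.
R3C1 = 8 − 6 = 2 completes the 8 across.
R1C1 = 9 − 8 = 1 completes the 9 across.

2, 6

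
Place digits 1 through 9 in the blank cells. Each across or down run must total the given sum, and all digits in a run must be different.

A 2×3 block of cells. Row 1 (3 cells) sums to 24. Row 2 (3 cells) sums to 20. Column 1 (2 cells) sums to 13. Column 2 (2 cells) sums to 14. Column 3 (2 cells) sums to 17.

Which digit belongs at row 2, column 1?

24 in 3 cells must be {7,8,9}; 17 in 2 cells must be {8,9}.
Nothing is forced directly, so branch on (1,2), whose candidates are 8 or 9. If (1,2) = 8: that forces (1,3) = 9, (2,2) = 6, after which (2,3) would have to be in {5,9} for the 20 across but in {8} for the 17 down — contradiction. So (1,2) = 9.
Given what's placed, (1,3) must be 8 to fit the 24 across and 17 down.
(2,2) = 14 − 9 = 5 completes the 14 down.
(2,3) = 17 − 8 = 9 completes the 17 down.
(1,1) = 24 − 17 = 7 completes the 24 across.
(2,1) = 20 − 14 = 6 completes the 20 across.

6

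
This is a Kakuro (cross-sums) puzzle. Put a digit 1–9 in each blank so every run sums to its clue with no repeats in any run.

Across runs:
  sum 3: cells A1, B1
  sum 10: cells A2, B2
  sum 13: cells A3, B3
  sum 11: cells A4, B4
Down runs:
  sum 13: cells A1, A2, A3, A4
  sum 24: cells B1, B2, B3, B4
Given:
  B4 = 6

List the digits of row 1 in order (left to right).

1 2

3 in 2 cells must be {1,2}.
A4 = 11 − 6 = 5 completes the 11 across.
Given what's placed, A1 must be 1 to fit the 3 across and 13 down.
B1 = 3 − 1 = 2 completes the 3 across.
Given what's placed, A3 must be 4 to fit the 13 across and 13 down.
B3 = 13 − 4 = 9 completes the 13 across.
A2 = 13 − 10 = 3 completes the 13 down.
B2 = 10 − 3 = 7 completes the 10 across.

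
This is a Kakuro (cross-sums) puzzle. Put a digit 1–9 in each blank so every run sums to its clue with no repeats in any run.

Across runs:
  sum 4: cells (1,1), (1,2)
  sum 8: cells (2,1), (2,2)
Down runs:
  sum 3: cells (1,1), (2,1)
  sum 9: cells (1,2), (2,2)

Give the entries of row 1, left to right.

4 in 2 cells must be {1,3}; 3 in 2 cells must be {1,2}.
The 4 across and the 3 down share only 1, so (1,1) = 1.
(1,2) = 4 − 1 = 3 completes the 4 across.
(2,1) = 3 − 1 = 2 completes the 3 down.
(2,2) = 8 − 2 = 6 completes the 8 across.

1 3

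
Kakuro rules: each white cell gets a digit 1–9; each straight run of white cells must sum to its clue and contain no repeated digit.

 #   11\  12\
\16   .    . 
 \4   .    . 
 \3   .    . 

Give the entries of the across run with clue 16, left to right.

7 9

16 in 2 cells must be {7,9}; 4 in 2 cells must be {1,3}; 3 in 2 cells must be {1,2}.
The 16 across and the 11 down share only 7, so R1C1 = 7.
R1C2 = 16 − 7 = 9 completes the 16 across.
Given what's placed, R2C2 must be 1 to fit the 4 across and 12 down.
R3C1 = 1: the only remaining digit allowed by both the 3 across and the 11 down.
R3C2 = 3 − 1 = 2 completes the 3 across.
R2C1 = 4 − 1 = 3 completes the 4 across.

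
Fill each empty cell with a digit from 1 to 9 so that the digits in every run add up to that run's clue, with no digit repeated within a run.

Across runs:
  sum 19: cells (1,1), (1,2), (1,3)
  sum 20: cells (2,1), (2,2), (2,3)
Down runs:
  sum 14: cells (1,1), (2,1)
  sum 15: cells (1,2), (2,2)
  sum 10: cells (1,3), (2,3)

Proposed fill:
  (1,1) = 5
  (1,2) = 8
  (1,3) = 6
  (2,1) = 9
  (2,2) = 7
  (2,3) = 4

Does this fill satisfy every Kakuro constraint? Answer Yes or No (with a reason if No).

Yes

Across: 5+8+6=19; 9+7+4=20. Down: 5+9=14; 8+7=15; 6+4=10. No digit repeats within any run.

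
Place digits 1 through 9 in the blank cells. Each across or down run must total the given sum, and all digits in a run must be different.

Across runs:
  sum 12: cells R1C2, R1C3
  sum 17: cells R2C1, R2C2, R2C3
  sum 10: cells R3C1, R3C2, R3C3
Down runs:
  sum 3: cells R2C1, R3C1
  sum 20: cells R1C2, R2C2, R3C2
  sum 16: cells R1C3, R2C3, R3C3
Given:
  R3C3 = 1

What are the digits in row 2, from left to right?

3 in 2 cells must be {1,2}.
Given what's placed, R3C1 must be 2 to fit the 10 across and 3 down.
R3C2 = 10 − 3 = 7 completes the 10 across.
R2C1 = 3 − 2 = 1 completes the 3 down.
Given what's placed, R2C2 must be 9 to fit the 17 across and 20 down.
R2C3 = 17 − 10 = 7 completes the 17 across.
R1C2 = 20 − 16 = 4 completes the 20 down.
R1C3 = 12 − 4 = 8 completes the 12 across.

1 9 7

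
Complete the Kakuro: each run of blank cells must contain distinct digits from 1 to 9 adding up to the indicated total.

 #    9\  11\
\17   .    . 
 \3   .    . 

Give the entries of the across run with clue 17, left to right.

8, 9

17 in 2 cells must be {8,9}; 3 in 2 cells must be {1,2}.
The 17 across and the 9 down share only 8, so R1C1 = 8.
R1C2 = 17 − 8 = 9 completes the 17 across.
R2C1 = 9 − 8 = 1 completes the 9 down.
R2C2 = 3 − 1 = 2 completes the 3 across.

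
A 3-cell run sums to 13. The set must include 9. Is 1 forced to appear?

Yes

The only way to make 13 from 3 distinct digits under that restriction is {1,3,9}, which contains 1.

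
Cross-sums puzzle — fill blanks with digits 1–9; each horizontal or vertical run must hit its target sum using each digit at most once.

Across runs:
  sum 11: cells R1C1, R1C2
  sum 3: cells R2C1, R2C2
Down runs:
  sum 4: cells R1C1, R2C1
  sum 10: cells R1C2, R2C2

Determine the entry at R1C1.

3 in 2 cells must be {1,2}; 4 in 2 cells must be {1,3}.
The 11 across and the 4 down share only 3, so R1C1 = 3.
R1C2 = 11 − 3 = 8 completes the 11 across.
R2C1 = 4 − 3 = 1 completes the 4 down.
R2C2 = 3 − 1 = 2 completes the 3 across.

3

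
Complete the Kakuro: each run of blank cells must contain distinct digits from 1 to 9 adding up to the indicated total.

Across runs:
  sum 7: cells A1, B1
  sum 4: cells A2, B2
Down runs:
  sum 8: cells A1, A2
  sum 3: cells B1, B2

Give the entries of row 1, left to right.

5, 2

4 in 2 cells must be {1,3}; 3 in 2 cells must be {1,2}.
The 4 across and the 3 down share only 1, so B2 = 1.
B1 = 3 − 1 = 2 completes the 3 down.
A2 = 4 − 1 = 3 completes the 4 across.
A1 = 7 − 2 = 5 completes the 7 across.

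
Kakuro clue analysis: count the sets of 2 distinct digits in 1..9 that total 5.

2

2 distinct digits from 1–9 sum between 3 and 17.
Enumerating: {1,4}, {2,3}.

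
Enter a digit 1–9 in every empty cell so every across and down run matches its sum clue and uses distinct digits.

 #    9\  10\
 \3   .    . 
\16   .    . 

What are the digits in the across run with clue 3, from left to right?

2 1

3 in 2 cells must be {1,2}; 16 in 2 cells must be {7,9}.
The 16 across and the 9 down share only 7, so R2C1 = 7.
R2C2 = 16 − 7 = 9 completes the 16 across.
R1C1 = 9 − 7 = 2 completes the 9 down.
R1C2 = 3 − 2 = 1 completes the 3 across.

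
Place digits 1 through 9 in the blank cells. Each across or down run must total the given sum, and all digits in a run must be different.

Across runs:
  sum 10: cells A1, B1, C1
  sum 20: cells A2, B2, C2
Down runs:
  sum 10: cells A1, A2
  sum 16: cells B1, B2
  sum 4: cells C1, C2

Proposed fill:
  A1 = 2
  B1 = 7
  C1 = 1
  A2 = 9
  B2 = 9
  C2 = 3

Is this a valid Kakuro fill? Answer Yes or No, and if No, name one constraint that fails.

No — the across run A2–C2 sums to 21, not 20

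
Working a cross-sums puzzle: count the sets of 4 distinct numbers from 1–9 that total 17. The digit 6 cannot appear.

6

4 distinct digits from 1–9 sum between 10 and 30.
Dropping sets that contain 6.
Enumerating: {1,2,5,9}, {1,3,4,9}, {1,3,5,8}, {1,4,5,7}, {2,3,4,8}, {2,3,5,7}.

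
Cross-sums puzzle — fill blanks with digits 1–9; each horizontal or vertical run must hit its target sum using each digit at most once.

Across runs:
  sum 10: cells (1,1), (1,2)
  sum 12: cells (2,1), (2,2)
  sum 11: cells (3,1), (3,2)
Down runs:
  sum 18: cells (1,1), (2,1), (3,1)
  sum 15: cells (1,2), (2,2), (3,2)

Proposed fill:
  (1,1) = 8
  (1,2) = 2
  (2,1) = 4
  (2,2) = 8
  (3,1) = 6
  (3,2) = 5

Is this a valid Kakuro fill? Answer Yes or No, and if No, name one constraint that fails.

Across: 8+2=10; 4+8=12; 6+5=11. Down: 8+4+6=18; 2+8+5=15. No digit repeats within any run.

Yes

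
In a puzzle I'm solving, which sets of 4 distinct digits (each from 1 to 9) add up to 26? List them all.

{2,7,8,9}; {3,6,8,9}; {4,5,8,9}; {4,6,7,9}; {5,6,7,8}

4 distinct digits from 1–9 sum between 10 and 30.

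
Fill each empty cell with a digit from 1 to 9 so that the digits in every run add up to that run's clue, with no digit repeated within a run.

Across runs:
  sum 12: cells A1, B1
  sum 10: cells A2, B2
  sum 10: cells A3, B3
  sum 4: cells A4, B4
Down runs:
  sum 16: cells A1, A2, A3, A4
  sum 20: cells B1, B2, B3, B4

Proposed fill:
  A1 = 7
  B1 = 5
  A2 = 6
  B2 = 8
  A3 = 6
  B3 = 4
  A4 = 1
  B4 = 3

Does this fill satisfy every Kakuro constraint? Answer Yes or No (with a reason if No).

No — the down run A1–A4 sums to 20, not 16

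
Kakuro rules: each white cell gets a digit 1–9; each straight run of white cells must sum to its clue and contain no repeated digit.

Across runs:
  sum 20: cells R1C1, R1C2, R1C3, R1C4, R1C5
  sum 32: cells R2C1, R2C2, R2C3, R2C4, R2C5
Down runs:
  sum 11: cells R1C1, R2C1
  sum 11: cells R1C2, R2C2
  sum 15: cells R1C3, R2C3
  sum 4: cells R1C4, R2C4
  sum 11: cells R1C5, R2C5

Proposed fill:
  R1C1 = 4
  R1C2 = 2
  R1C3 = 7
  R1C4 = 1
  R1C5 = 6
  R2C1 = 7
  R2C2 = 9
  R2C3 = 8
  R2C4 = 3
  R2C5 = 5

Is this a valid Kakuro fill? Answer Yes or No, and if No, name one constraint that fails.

Across: 4+2+7+1+6=20; 7+9+8+3+5=32. Down: 4+7=11; 2+9=11; 7+8=15; 1+3=4; 6+5=11. No digit repeats within any run.

Yes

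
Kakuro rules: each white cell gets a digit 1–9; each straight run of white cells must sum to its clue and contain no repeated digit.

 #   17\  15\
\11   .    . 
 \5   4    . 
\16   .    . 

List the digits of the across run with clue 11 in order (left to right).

6, 5

16 in 2 cells must be {7,9}.
R2C2 = 5 − 4 = 1 completes the 5 across.
Given what's placed, R3C1 must be 7 to fit the 16 across and 17 down.
R3C2 = 16 − 7 = 9 completes the 16 across.
R1C1 = 17 − 11 = 6 completes the 17 down.
R1C2 = 11 − 6 = 5 completes the 11 across.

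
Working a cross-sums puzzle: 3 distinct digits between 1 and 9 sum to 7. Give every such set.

3 distinct digits from 1–9 sum between 6 and 24.
Only one set works: {1,2,4}.

{1,2,4}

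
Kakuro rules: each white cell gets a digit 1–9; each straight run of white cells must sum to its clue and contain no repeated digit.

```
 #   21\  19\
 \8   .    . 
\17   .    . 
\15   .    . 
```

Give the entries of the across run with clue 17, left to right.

8 9

17 in 2 cells must be {8,9}.
Nothing is forced directly, so branch on R1C1, whose candidates are 5 or 6 or 7. If R1C1 = 5: that forces R1C2 = 3, R2C1 = 9, after which R2C2 would have to be in {8} for the 17 across but in {7,9} for the 19 down — contradiction. If R1C1 = 7: then R1C2 would have to be in {1} for the 8 across but in {2,3,4,5,6,7,8,9} for the 19 down — contradiction. So R1C1 = 6.
R1C2 = 8 − 6 = 2 completes the 8 across.
Given what's placed, R2C1 must be 8 to fit the 17 across and 21 down.
R2C2 = 17 − 8 = 9 completes the 17 across.
R3C1 = 21 − 14 = 7 completes the 21 down.
R3C2 = 15 − 7 = 8 completes the 15 across.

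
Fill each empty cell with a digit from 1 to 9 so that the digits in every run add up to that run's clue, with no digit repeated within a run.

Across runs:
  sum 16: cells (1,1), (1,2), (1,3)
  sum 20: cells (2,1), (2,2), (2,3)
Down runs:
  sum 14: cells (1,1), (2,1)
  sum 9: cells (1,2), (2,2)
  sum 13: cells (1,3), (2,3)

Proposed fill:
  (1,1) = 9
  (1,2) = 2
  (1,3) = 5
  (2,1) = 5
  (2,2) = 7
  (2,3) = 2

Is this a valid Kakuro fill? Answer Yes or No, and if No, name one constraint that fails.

No — the down run (1,3)–(2,3) sums to 7, not 13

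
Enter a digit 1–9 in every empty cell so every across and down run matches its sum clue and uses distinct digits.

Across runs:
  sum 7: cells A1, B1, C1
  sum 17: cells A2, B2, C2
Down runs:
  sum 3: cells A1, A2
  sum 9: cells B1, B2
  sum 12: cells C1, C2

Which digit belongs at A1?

1

7 in 3 cells must be {1,2,4}; 3 in 2 cells must be {1,2}.
The 7 across and the 12 down share only 4, so C1 = 4.
C2 = 12 − 4 = 8 completes the 12 down.
Given what's placed, A2 must be 2 to fit the 17 across and 3 down.
B2 = 17 − 10 = 7 completes the 17 across.
A1 = 3 − 2 = 1 completes the 3 down.
B1 = 7 − 5 = 2 completes the 7 across.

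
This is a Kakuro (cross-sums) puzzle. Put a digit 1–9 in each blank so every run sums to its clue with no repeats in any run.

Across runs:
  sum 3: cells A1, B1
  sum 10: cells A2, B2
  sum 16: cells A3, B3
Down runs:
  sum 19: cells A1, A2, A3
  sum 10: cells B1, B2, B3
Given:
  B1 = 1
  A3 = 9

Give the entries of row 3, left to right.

9 7

3 in 2 cells must be {1,2}; 16 in 2 cells must be {7,9}.
A1 = 3 − 1 = 2 completes the 3 across.
A2 = 19 − 11 = 8 completes the 19 down.
B2 = 10 − 8 = 2 completes the 10 across.
B3 = 16 − 9 = 7 completes the 16 across.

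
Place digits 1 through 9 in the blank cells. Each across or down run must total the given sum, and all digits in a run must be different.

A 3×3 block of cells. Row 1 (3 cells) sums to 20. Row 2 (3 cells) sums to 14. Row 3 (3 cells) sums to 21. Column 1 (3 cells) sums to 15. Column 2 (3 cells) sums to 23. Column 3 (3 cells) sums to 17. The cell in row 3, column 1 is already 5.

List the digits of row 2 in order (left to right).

7 6 1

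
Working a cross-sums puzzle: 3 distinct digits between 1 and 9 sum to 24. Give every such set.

3 distinct digits from 1–9 sum between 6 and 24.
Only one set works: {7,8,9}.

{7,8,9}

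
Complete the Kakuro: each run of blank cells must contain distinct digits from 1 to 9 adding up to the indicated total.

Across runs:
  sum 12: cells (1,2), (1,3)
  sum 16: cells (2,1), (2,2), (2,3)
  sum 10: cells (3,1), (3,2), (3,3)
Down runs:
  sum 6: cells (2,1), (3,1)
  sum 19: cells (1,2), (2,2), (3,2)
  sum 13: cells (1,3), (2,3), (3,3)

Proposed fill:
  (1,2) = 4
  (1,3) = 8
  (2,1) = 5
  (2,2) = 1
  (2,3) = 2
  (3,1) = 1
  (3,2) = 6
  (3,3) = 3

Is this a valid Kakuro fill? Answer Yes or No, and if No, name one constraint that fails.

No — the down run (1,2)–(3,2) sums to 11, not 19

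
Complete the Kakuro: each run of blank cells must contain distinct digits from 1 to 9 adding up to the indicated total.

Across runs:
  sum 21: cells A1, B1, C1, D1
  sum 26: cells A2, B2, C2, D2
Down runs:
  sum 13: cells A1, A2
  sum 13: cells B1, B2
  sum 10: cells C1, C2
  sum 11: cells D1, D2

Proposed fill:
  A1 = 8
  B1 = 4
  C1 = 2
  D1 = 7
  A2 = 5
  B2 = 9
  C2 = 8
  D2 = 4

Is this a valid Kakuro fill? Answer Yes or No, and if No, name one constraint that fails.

Yes

Across: 8+4+2+7=21; 5+9+8+4=26. Down: 8+5=13; 4+9=13; 2+8=10; 7+4=11. No digit repeats within any run.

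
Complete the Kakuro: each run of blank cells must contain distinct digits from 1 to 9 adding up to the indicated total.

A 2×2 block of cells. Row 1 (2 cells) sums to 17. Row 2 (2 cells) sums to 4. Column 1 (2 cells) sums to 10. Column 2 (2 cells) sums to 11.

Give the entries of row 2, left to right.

17 in 2 cells must be {8,9}; 4 in 2 cells must be {1,3}.
The 4 across and the 11 down share only 3, so (2,2) = 3.
(1,2) = 11 − 3 = 8 completes the 11 down.
(2,1) = 4 − 3 = 1 completes the 4 across.
(1,1) = 17 − 8 = 9 completes the 17 across.

1 3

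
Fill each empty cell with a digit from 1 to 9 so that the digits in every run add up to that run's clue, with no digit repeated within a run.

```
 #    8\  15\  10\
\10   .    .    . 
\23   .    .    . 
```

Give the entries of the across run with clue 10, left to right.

2 7 1

23 in 3 cells must be {6,8,9}.
The 23 across and the 8 down share only 6, so R2C1 = 6.
R1C1 = 8 − 6 = 2 completes the 8 down.
Given what's placed, R1C2 must be 7 to fit the 10 across and 15 down.
R1C3 = 10 − 9 = 1 completes the 10 across.
R2C2 = 15 − 7 = 8 completes the 15 down.
R2C3 = 23 − 14 = 9 completes the 23 across.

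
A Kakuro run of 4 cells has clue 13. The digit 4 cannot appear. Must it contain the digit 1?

The only way to make 13 from 4 distinct digits under that restriction is {1,2,3,7}, which contains 1.

Yes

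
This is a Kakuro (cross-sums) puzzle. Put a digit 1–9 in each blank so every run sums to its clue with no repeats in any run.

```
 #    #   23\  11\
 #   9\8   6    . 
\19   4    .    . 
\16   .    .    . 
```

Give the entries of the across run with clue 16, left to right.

5 8 3

23 in 3 cells must be {6,8,9}.
R1C3 = 8 − 6 = 2 completes the 8 across.
R3C1 = 9 − 4 = 5 completes the 9 down.
No cell is forced outright now. R2C2 can only be 8 or 9 (the digits allowed by both its 19 across and its 23 down). If R2C2 = 8: then R2C3 would have to be in {7} for the 19 across but in {1,3,4,5,6,8} for the 11 down — contradiction. So R2C2 = 9.
R2C3 = 19 − 13 = 6 completes the 19 across.
R3C2 = 23 − 15 = 8 completes the 23 down.
R3C3 = 16 − 13 = 3 completes the 16 across.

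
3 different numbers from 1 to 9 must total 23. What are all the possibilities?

3 distinct digits from 1–9 sum between 6 and 24.
Only one set works: {6,8,9}.

{6,8,9}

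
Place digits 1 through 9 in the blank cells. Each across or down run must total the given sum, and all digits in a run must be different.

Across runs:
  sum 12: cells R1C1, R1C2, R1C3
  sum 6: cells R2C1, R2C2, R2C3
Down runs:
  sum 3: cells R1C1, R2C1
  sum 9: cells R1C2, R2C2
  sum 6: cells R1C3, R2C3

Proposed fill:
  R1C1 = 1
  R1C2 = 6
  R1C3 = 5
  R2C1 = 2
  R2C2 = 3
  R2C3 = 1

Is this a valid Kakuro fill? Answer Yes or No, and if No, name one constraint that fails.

Across: 1+6+5=12; 2+3+1=6. Down: 1+2=3; 6+3=9; 5+1=6. No digit repeats within any run.

Yes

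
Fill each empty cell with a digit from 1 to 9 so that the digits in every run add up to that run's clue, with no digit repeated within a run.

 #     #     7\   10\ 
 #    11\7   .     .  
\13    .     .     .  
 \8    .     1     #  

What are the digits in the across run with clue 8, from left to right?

7 in 3 cells must be {1,2,4}.
R3C1 = 8 − 1 = 7 completes the 8 across.
R2C1 = 11 − 7 = 4 completes the 11 down.
R2C2 = 2: the only remaining digit allowed by both the 13 across and the 7 down.
R2C3 = 13 − 6 = 7 completes the 13 across.
R1C2 = 7 − 3 = 4 completes the 7 down.
R1C3 = 7 − 4 = 3 completes the 7 across.

7 1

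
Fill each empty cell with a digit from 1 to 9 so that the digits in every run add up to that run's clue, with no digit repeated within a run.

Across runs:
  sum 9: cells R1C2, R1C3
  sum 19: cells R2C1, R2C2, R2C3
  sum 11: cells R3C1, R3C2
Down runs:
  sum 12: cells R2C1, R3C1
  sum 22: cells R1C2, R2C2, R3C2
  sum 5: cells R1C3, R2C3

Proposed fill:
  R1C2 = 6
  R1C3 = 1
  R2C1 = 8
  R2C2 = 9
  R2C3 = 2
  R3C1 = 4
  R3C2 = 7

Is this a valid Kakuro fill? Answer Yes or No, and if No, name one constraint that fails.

No — the down run R1C3–R2C3 sums to 3, not 5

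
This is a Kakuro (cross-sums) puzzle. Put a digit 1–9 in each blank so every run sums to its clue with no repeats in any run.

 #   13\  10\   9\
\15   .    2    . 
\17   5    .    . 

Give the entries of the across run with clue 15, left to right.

R1C1 = 13 − 5 = 8 completes the 13 down.
R1C3 = 15 − 10 = 5 completes the 15 across.
R2C2 = 10 − 2 = 8 completes the 10 down.
R2C3 = 17 − 13 = 4 completes the 17 across.

8 2 5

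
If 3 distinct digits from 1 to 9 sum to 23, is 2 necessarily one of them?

No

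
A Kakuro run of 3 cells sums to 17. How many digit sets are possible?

7

3 distinct digits from 1–9 sum between 6 and 24.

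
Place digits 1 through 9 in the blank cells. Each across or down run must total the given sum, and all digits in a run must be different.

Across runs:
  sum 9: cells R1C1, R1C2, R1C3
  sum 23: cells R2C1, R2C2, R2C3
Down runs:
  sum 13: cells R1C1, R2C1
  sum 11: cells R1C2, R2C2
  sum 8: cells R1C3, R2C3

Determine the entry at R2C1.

23 in 3 cells must be {6,8,9}.
The 23 across and the 8 down share only 6, so R2C3 = 6.
R1C3 = 8 − 6 = 2 completes the 8 down.
Nothing is forced directly, so branch on R1C1, whose candidates are 4 or 6. If R1C1 = 6: then R1C2 would have to be in {1} for the 9 across but in {2,3,4,5,6,7,8,9} for the 11 down — contradiction. So R1C1 = 4.
R1C2 = 9 − 6 = 3 completes the 9 across.
R2C1 = 13 − 4 = 9 completes the 13 down.
R2C2 = 23 − 15 = 8 completes the 23 across.

9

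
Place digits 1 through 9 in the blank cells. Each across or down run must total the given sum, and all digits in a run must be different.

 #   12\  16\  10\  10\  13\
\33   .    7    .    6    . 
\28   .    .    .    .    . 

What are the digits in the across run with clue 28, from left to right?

16 in 2 cells must be {7,9}.
R2C2 = 16 − 7 = 9 completes the 16 down.
R2C4 = 10 − 6 = 4 completes the 10 down.
No cell is forced outright now. R1C5 can only be 8 or 9 (the digits allowed by both its 33 across and its 13 down). If R1C5 = 9: then R2C5 would have to be in {1,2,3,5,6,7,8} for the 28 across but in {4} for the 13 down — contradiction. So R1C5 = 8.
R2C5 = 13 − 8 = 5 completes the 13 down.
Nothing is forced directly, so branch on R1C1, whose candidates are 3 or 9. If R1C1 = 3: that forces R1C3 = 9, after which R2C1 would have to be in {2,3,7,8} for the 28 across but in {9} for the 12 down — contradiction. So R1C1 = 9.
R1C3 = 33 − 30 = 3 completes the 33 across.
R2C1 = 12 − 9 = 3 completes the 12 down.
R2C3 = 28 − 21 = 7 completes the 28 across.

3 9 7 4 5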